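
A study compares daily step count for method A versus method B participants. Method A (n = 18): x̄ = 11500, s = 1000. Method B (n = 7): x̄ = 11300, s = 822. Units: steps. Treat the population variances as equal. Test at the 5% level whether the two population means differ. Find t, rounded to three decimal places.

0.469

Let group 1 = method A, group 2 = method B. H0: μ_1 = μ_2; H1: μ_1 ≠ μ_2 (two-sample pooled-variance t-test, two-sided).
s_p² = [(18−1)·1000² + (7−1)·822²]/(18+7−2) = 915396
t = (11500 − 11300)/√[915396·(1/18 + 1/7)] = 0.469
df = n₁ + n₂ − 2 = 23
Two-sided p-value ≈ 0.643
Since p ≈ 0.643 > α = 0.05, fail to reject H0; the data do not provide sufficient evidence against H0.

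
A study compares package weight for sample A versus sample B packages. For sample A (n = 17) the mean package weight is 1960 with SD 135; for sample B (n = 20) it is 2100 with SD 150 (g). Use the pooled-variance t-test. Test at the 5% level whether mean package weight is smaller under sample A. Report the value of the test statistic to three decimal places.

-2.961

Let group 1 = sample A, group 2 = sample B. H0: μ_1 = μ_2; H1: μ_1 < μ_2 (two-sample pooled-variance t-test, left-tailed).
s_p² = [(17−1)·135² + (20−1)·150²]/(17+20−2) = 20545.7
t = (1960 − 2100)/√[20545.7·(1/17 + 1/20)] = -2.961
df = n₁ + n₂ − 2 = 35
p-value = P(T ≤ -2.961) ≈ 0.003
Since p ≈ 0.003 < α = 0.05, reject H0; the evidence is statistically significant.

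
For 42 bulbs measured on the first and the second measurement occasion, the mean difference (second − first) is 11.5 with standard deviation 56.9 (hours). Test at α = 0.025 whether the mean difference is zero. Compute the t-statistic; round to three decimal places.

1.310

H0: μ_d = 0; H1: μ_d ≠ 0 (paired t-test on the differences, two-sided).
t = d̄/(s_d/√n) = 11.5/(56.9/√42) = 1.310
df = n − 1 = 41
Two-sided p-value ≈ 0.198
Since p ≈ 0.198 > α = 0.025, fail to reject H0; the evidence is not statistically significant.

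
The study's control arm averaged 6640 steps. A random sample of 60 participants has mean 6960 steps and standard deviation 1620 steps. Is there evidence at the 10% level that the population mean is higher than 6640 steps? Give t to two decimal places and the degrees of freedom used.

H0: μ = 6640; H1: μ > 6640 (one-sample t-test, right-tailed).
t = (x̄ − μ₀)/(s/√n) = (6960 − 6640)/(1620/√60) = 1.53
df = n − 1 = 59
p-value = P(T ≥ 1.53) ≈ 0.0657
Since p ≈ 0.0657 < α = 0.1, reject H0; the evidence is statistically significant.

t = 1.53, df = 59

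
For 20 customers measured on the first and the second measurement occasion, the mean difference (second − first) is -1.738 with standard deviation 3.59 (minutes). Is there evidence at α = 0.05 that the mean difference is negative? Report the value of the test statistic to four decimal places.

H0: μ_d = 0; H1: μ_d < 0 (paired t-test on the differences, left-tailed).
t = d̄/(s_d/√n) = -1.738/(3.59/√20) = -2.1651
df = n − 1 = 19
p-value = P(T ≤ -2.1651) ≈ 0.0217
Since p ≈ 0.0217 < α = 0.05, reject H0; the evidence is statistically significant.

-2.1651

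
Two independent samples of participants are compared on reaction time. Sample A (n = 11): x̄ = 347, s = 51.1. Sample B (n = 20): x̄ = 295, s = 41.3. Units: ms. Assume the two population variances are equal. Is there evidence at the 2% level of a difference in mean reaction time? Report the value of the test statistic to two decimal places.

3.08

Let group 1 = sample A, group 2 = sample B. H0: μ_1 = μ_2; H1: μ_1 ≠ μ_2 (two-sample pooled-variance t-test, two-sided).
s_p² = [(11−1)·51.1² + (20−1)·41.3²]/(11+20−2) = 2017.94
t = (347 − 295)/√[2017.94·(1/11 + 1/20)] = 3.08
df = n₁ + n₂ − 2 = 29
Two-sided p-value ≈ 0.004
Since p ≈ 0.004 < α = 0.02, reject H0; the evidence is statistically significant.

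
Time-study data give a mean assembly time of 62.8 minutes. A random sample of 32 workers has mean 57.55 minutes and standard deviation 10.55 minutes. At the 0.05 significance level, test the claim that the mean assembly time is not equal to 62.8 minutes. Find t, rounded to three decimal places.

-2.815

H0: μ = 62.8; H1: μ ≠ 62.8 (one-sample t-test, two-sided).
t = (x̄ − μ₀)/(s/√n) = (57.55 − 62.8)/(10.55/√32) = -2.815
df = n − 1 = 31
Two-sided p-value ≈ 0.008
Since p ≈ 0.008 < α = 0.05, reject H0; the data support H1.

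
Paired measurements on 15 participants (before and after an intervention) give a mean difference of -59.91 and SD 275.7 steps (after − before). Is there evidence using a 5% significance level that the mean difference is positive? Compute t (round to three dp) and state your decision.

H0: μ_d = 0; H1: μ_d > 0 (paired t-test on the differences, right-tailed).
t = d̄/(s_d/√n) = -59.91/(275.7/√15) = -0.842
df = n − 1 = 14
p-value = P(T ≥ -0.842) ≈ 0.793
Since p ≈ 0.793 > α = 0.05, fail to reject H0; the data do not provide sufficient evidence against H0.

t = -0.842; fail to reject H0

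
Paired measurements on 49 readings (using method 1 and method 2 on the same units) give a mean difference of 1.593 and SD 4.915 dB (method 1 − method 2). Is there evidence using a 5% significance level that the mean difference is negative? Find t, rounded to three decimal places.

H0: μ_d = 0; H1: μ_d < 0 (paired t-test on the differences, left-tailed).
t = d̄/(s_d/√n) = 1.593/(4.915/√49) = 2.269
df = n − 1 = 48
p-value = P(T ≤ 2.269) ≈ 0.9861
Since p ≈ 0.9861 > α = 0.05, fail to reject H0; the data do not provide sufficient evidence against H0.

2.269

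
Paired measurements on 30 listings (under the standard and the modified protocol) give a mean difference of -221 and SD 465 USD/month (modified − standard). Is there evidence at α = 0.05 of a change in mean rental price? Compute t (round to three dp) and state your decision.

H0: μ_d = 0; H1: μ_d ≠ 0 (paired t-test on the differences, two-sided).
t = d̄/(s_d/√n) = -221/(465/√30) = -2.603
df = n − 1 = 29
Two-sided p-value ≈ 0.014
Since p ≈ 0.014 < α = 0.05, reject H0; the data support H1.

t = -2.603; reject H0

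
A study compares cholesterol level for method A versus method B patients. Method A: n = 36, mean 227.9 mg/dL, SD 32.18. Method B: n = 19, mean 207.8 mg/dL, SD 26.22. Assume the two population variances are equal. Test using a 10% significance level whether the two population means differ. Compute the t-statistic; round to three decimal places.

Let group 1 = method A, group 2 = method B. H0: μ_1 = μ_2; H1: μ_1 ≠ μ_2 (two-sample pooled-variance t-test, two-sided).
s_p² = [(36−1)·32.18² + (19−1)·26.22²]/(36+19−2) = 917.342
t = (227.9 − 207.8)/√[917.342·(1/36 + 1/19)] = 2.340
df = n₁ + n₂ − 2 = 53
Two-sided p-value ≈ 0.023
Since p ≈ 0.023 < α = 0.1, reject H0; the data support H1.

2.340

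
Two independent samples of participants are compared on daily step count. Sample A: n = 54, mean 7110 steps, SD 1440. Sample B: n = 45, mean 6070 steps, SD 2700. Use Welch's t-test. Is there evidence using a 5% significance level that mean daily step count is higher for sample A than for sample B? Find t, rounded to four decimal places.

2.3232

Let group 1 = sample A, group 2 = sample B. H0: μ_1 = μ_2; H1: μ_1 > μ_2 (Welch's two-sample t-test, right-tailed).
t = (x̄_1 − x̄_2)/√(s_1²/n_1 + s_2²/n_2) = (7110 − 6070)/√(1440²/54 + 2700²/45) = 2.3232
Welch–Satterthwaite df ≈ 64.33
p-value = P(T ≥ 2.3232) ≈ 0.0117
Since p ≈ 0.0117 < α = 0.05, reject H0; the data support H1.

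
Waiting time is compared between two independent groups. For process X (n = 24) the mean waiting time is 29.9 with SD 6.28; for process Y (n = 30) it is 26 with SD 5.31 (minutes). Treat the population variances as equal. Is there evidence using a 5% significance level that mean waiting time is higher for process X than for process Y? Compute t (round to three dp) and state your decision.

Let group 1 = process X, group 2 = process Y. H0: μ_1 = μ_2; H1: μ_1 > μ_2 (two-sample pooled-variance t-test, right-tailed).
s_p² = [(24−1)·6.28² + (30−1)·5.31²]/(24+30−2) = 33.1687
t = (29.9 − 26)/√[33.1687·(1/24 + 1/30)] = 2.473
df = n₁ + n₂ − 2 = 52
p-value = P(T ≥ 2.473) ≈ 0.0084
Since p ≈ 0.0084 < α = 0.05, reject H0; the evidence is statistically significant.

t = 2.473; reject H0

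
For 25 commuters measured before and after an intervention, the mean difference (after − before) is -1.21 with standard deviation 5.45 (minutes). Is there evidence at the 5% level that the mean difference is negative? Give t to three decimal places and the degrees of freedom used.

H0: μ_d = 0; H1: μ_d < 0 (paired t-test on the differences, left-tailed).
t = d̄/(s_d/√n) = -1.21/(5.45/√25) = -1.110
df = n − 1 = 24
p-value = P(T ≤ -1.110) ≈ 0.1390
Since p ≈ 0.1390 > α = 0.05, fail to reject H0; the data do not provide sufficient evidence against H0.

t = -1.110, df = 24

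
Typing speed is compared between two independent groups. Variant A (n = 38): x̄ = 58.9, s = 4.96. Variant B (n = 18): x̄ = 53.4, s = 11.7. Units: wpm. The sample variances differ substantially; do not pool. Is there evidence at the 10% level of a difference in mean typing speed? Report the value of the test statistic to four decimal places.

1.9146

Let group 1 = variant A, group 2 = variant B. H0: μ_1 = μ_2; H1: μ_1 ≠ μ_2 (Welch's two-sample t-test, two-sided).
t = (x̄_1 − x̄_2)/√(s_1²/n_1 + s_2²/n_2) = (58.9 − 53.4)/√(4.96²/38 + 11.7²/18) = 1.9146
Welch–Satterthwaite df ≈ 19.95
Two-sided p-value ≈ 0.070
Since p ≈ 0.070 < α = 0.1, reject H0; the data support H1.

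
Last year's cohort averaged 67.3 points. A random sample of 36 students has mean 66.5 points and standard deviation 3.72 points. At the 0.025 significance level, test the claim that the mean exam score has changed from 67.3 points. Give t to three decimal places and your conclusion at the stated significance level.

H0: μ = 67.3; H1: μ ≠ 67.3 (one-sample t-test, two-sided).
t = (x̄ − μ₀)/(s/√n) = (66.5 − 67.3)/(3.72/√36) = -1.290
df = n − 1 = 35
Two-sided p-value ≈ 0.205
Since p ≈ 0.205 > α = 0.025, fail to reject H0; the data do not provide sufficient evidence against H0.

t = -1.290; fail to reject H0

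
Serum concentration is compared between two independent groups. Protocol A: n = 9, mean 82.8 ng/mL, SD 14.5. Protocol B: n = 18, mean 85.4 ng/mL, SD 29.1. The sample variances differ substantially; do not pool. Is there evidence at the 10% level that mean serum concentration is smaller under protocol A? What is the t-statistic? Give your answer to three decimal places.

-0.310

Let group 1 = protocol A, group 2 = protocol B. H0: μ_1 = μ_2; H1: μ_1 < μ_2 (Welch's two-sample t-test, left-tailed).
t = (x̄_1 − x̄_2)/√(s_1²/n_1 + s_2²/n_2) = (82.8 − 85.4)/√(14.5²/9 + 29.1²/18) = -0.310
Welch–Satterthwaite df ≈ 24.98
p-value = P(T ≤ -0.310) ≈ 0.3796
Since p ≈ 0.3796 > α = 0.1, fail to reject H0; the data do not provide sufficient evidence against H0.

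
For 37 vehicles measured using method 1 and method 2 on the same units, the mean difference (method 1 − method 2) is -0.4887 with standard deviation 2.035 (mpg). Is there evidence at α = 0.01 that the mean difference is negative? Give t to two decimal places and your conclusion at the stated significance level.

H0: μ_d = 0; H1: μ_d < 0 (paired t-test on the differences, left-tailed).
t = d̄/(s_d/√n) = -0.4887/(2.035/√37) = -1.46
df = n − 1 = 36
p-value = P(T ≤ -1.46) ≈ 0.0764
Since p ≈ 0.0764 > α = 0.01, fail to reject H0; the evidence is not statistically significant.

t = -1.46; fail to reject H0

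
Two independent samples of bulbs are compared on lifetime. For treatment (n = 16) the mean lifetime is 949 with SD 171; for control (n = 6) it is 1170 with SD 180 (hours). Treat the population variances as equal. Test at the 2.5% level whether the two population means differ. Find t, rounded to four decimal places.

Let group 1 = treatment, group 2 = control. H0: μ_1 = μ_2; H1: μ_1 ≠ μ_2 (two-sample pooled-variance t-test, two-sided).
s_p² = [(16−1)·171² + (6−1)·180²]/(16+6−2) = 30030.8
t = (949 − 1170)/√[30030.8·(1/16 + 1/6)] = -2.6640
df = n₁ + n₂ − 2 = 20
Two-sided p-value ≈ 0.0149
Since p ≈ 0.0149 < α = 0.025, reject H0; the evidence is statistically significant.

-2.6640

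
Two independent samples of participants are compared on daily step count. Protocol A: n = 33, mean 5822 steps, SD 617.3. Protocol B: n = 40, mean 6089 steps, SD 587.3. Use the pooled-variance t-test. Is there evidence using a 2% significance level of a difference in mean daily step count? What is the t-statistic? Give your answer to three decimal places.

-1.889

Let group 1 = protocol A, group 2 = protocol B. H0: μ_1 = μ_2; H1: μ_1 ≠ μ_2 (two-sample pooled-variance t-test, two-sided).
s_p² = [(33−1)·617.3² + (40−1)·587.3²]/(33+40−2) = 361209
t = (5822 − 6089)/√[361209·(1/33 + 1/40)] = -1.889
df = n₁ + n₂ − 2 = 71
Two-sided p-value ≈ 0.0630
Since p ≈ 0.0630 > α = 0.02, fail to reject H0; the data do not provide sufficient evidence against H0.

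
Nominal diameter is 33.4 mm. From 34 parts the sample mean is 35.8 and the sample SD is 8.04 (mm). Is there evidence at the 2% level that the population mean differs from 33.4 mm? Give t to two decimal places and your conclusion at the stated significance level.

t = 1.74; fail to reject H0

H0: μ = 33.4; H1: μ ≠ 33.4 (one-sample t-test, two-sided).
t = (x̄ − μ₀)/(s/√n) = (35.8 − 33.4)/(8.04/√34) = 1.74
df = n − 1 = 33
Two-sided p-value ≈ 0.091
Since p ≈ 0.091 > α = 0.02, fail to reject H0; the data do not provide sufficient evidence against H0.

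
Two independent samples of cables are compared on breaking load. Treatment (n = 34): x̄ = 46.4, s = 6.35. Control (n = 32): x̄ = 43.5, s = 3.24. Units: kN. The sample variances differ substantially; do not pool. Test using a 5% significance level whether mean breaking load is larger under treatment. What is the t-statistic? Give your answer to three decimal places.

Let group 1 = treatment, group 2 = control. H0: μ_1 = μ_2; H1: μ_1 > μ_2 (Welch's two-sample t-test, right-tailed).
t = (x̄_1 − x̄_2)/√(s_1²/n_1 + s_2²/n_2) = (46.4 − 43.5)/√(6.35²/34 + 3.24²/32) = 2.357
Welch–Satterthwaite df ≈ 49.73
p-value = P(T ≥ 2.357) ≈ 0.0112
Since p ≈ 0.0112 < α = 0.05, reject H0; the evidence is statistically significant.

2.357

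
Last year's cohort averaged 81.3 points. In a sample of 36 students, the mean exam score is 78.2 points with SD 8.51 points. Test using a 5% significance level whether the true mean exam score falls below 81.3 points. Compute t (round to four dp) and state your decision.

H0: μ = 81.3; H1: μ < 81.3 (one-sample t-test, left-tailed).
t = (x̄ − μ₀)/(s/√n) = (78.2 − 81.3)/(8.51/√36) = -2.1857
df = n − 1 = 35
p-value = P(T ≤ -2.1857) ≈ 0.018
Since p ≈ 0.018 < α = 0.05, reject H0; the data support H1.

t = -2.1857; reject H0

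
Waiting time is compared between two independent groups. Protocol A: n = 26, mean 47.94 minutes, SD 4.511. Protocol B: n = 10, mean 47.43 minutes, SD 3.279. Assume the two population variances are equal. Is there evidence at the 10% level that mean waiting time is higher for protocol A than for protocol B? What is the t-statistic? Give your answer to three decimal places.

0.325

Let group 1 = protocol A, group 2 = protocol B. H0: μ_1 = μ_2; H1: μ_1 > μ_2 (two-sample pooled-variance t-test, right-tailed).
s_p² = [(26−1)·4.511² + (10−1)·3.279²]/(26+10−2) = 17.8087
t = (47.94 − 47.43)/√[17.8087·(1/26 + 1/10)] = 0.325
df = n₁ + n₂ − 2 = 34
p-value = P(T ≥ 0.325) ≈ 0.3737
Since p ≈ 0.3737 > α = 0.1, fail to reject H0; the data do not provide sufficient evidence against H0.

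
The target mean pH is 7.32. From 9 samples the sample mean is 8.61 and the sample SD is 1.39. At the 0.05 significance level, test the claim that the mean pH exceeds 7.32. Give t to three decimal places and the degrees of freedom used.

H0: μ = 7.32; H1: μ > 7.32 (one-sample t-test, right-tailed).
t = (x̄ − μ₀)/(s/√n) = (8.61 − 7.32)/(1.39/√9) = 2.784
df = n − 1 = 8
p-value = P(T ≥ 2.784) ≈ 0.0119
Since p ≈ 0.0119 < α = 0.05, reject H0; the data support H1.

t = 2.784, df = 8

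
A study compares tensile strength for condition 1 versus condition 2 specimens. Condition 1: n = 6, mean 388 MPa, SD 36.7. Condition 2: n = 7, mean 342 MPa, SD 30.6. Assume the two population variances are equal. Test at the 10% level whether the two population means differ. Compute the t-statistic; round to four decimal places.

2.4673

Let group 1 = condition 1, group 2 = condition 2. H0: μ_1 = μ_2; H1: μ_1 ≠ μ_2 (two-sample pooled-variance t-test, two-sided).
s_p² = [(6−1)·36.7² + (7−1)·30.6²]/(6+7−2) = 1122.96
t = (388 − 342)/√[1122.96·(1/6 + 1/7)] = 2.4673
df = n₁ + n₂ − 2 = 11
Two-sided p-value ≈ 0.031
Since p ≈ 0.031 < α = 0.1, reject H0; the data support H1.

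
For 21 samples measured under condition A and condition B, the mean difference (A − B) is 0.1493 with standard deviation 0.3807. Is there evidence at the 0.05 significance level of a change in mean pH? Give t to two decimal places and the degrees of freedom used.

H0: μ_d = 0; H1: μ_d ≠ 0 (paired t-test on the differences, two-sided).
t = d̄/(s_d/√n) = 0.1493/(0.3807/√21) = 1.80
df = n − 1 = 20
Two-sided p-value ≈ 0.0874
Since p ≈ 0.0874 > α = 0.05, fail to reject H0; the evidence is not statistically significant.

t = 1.80, df = 20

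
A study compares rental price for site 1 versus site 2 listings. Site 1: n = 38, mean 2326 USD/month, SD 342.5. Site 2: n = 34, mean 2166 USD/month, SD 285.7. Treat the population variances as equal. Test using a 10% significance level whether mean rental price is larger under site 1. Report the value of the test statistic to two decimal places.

2.14

Let group 1 = site 1, group 2 = site 2. H0: μ_1 = μ_2; H1: μ_1 > μ_2 (two-sample pooled-variance t-test, right-tailed).
s_p² = [(38−1)·342.5² + (34−1)·285.7²]/(38+34−2) = 100485
t = (2326 − 2166)/√[100485·(1/38 + 1/34)] = 2.14
df = n₁ + n₂ − 2 = 70
p-value = P(T ≥ 2.14) ≈ 0.018
Since p ≈ 0.018 < α = 0.1, reject H0; the evidence is statistically significant.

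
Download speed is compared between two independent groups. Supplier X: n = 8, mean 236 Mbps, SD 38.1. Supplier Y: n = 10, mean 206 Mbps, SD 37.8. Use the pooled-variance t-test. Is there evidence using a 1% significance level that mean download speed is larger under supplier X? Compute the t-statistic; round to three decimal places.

1.667

Let group 1 = supplier X, group 2 = supplier Y. H0: μ_1 = μ_2; H1: μ_1 > μ_2 (two-sample pooled-variance t-test, right-tailed).
s_p² = [(8−1)·38.1² + (10−1)·37.8²]/(8+10−2) = 1438.8
t = (236 − 206)/√[1438.8·(1/8 + 1/10)] = 1.667
df = n₁ + n₂ − 2 = 16
p-value = P(T ≥ 1.667) ≈ 0.057
Since p ≈ 0.057 > α = 0.01, fail to reject H0; the evidence is not statistically significant.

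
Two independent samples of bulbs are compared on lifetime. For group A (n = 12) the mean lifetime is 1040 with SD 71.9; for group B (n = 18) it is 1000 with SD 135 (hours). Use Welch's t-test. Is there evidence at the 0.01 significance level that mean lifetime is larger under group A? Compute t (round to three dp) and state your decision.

Let group 1 = group A, group 2 = group B. H0: μ_1 = μ_2; H1: μ_1 > μ_2 (Welch's two-sample t-test, right-tailed).
t = (x̄_1 − x̄_2)/√(s_1²/n_1 + s_2²/n_2) = (1040 − 1000)/√(71.9²/12 + 135²/18) = 1.053
Welch–Satterthwaite df ≈ 26.99
p-value = P(T ≥ 1.053) ≈ 0.151
Since p ≈ 0.151 > α = 0.01, fail to reject H0; the evidence is not statistically significant.

t = 1.053; fail to reject H0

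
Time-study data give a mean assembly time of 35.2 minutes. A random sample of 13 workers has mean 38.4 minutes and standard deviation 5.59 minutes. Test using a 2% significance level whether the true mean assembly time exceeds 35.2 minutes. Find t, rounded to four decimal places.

H0: μ = 35.2; H1: μ > 35.2 (one-sample t-test, right-tailed).
t = (x̄ − μ₀)/(s/√n) = (38.4 − 35.2)/(5.59/√13) = 2.0640
df = n − 1 = 12
p-value = P(T ≥ 2.0640) ≈ 0.0307
Since p ≈ 0.0307 > α = 0.02, fail to reject H0; the evidence is not statistically significant.

2.0640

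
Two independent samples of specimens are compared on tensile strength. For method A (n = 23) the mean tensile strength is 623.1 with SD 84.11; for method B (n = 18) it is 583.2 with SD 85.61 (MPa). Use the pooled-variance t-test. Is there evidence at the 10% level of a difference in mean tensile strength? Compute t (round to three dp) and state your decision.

t = 1.496; fail to reject H0

Let group 1 = method A, group 2 = method B. H0: μ_1 = μ_2; H1: μ_1 ≠ μ_2 (two-sample pooled-variance t-test, two-sided).
s_p² = [(23−1)·84.11² + (18−1)·85.61²]/(23+18−2) = 7185.46
t = (623.1 − 583.2)/√[7185.46·(1/23 + 1/18)] = 1.496
df = n₁ + n₂ − 2 = 39
Two-sided p-value ≈ 0.143
Since p ≈ 0.143 > α = 0.1, fail to reject H0; the evidence is not statistically significant.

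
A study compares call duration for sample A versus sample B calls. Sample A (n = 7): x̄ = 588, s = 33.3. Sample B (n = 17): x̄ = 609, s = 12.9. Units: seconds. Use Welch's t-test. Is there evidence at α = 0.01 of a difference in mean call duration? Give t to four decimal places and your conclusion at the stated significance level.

t = -1.6192; fail to reject H0

Let group 1 = sample A, group 2 = sample B. H0: μ_1 = μ_2; H1: μ_1 ≠ μ_2 (Welch's two-sample t-test, two-sided).
t = (x̄_1 − x̄_2)/√(s_1²/n_1 + s_2²/n_2) = (588 − 609)/√(33.3²/7 + 12.9²/17) = -1.6192
Welch–Satterthwaite df ≈ 6.75
Two-sided p-value ≈ 0.151
Since p ≈ 0.151 > α = 0.01, fail to reject H0; the evidence is not statistically significant.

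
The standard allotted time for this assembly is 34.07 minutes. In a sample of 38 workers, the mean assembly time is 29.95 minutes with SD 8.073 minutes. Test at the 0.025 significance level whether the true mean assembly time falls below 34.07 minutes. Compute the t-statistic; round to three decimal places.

H0: μ = 34.07; H1: μ < 34.07 (one-sample t-test, left-tailed).
t = (x̄ − μ₀)/(s/√n) = (29.95 − 34.07)/(8.073/√38) = -3.146
df = n − 1 = 37
p-value = P(T ≤ -3.146) ≈ 0.0016
Since p ≈ 0.0016 < α = 0.025, reject H0; the evidence is statistically significant.

-3.146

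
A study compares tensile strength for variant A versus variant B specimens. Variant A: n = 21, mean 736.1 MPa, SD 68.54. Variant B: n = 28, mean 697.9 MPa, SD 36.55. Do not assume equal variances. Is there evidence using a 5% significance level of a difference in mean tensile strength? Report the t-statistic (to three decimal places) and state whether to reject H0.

Let group 1 = variant A, group 2 = variant B. H0: μ_1 = μ_2; H1: μ_1 ≠ μ_2 (Welch's two-sample t-test, two-sided).
t = (x̄_1 − x̄_2)/√(s_1²/n_1 + s_2²/n_2) = (736.1 − 697.9)/√(68.54²/21 + 36.55²/28) = 2.319
Welch–Satterthwaite df ≈ 28.48
Two-sided p-value ≈ 0.0278
Since p ≈ 0.0278 < α = 0.05, reject H0; the data support H1.

t = 2.319; reject H0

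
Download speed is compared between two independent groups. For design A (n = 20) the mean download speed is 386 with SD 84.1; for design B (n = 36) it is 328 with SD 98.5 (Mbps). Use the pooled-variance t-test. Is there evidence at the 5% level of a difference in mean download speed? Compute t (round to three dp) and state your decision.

Let group 1 = design A, group 2 = design B. H0: μ_1 = μ_2; H1: μ_1 ≠ μ_2 (two-sample pooled-variance t-test, two-sided).
s_p² = [(20−1)·84.1² + (36−1)·98.5²]/(20+36−2) = 8777.08
t = (386 − 328)/√[8777.08·(1/20 + 1/36)] = 2.220
df = n₁ + n₂ − 2 = 54
Two-sided p-value ≈ 0.0306
Since p ≈ 0.0306 < α = 0.05, reject H0; the evidence is statistically significant.

t = 2.220; reject H0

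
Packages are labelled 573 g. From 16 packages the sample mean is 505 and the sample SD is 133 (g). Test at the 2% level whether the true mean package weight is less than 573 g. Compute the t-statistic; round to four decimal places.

-2.0451

H0: μ = 573; H1: μ < 573 (one-sample t-test, left-tailed).
t = (x̄ − μ₀)/(s/√n) = (505 − 573)/(133/√16) = -2.0451
df = n − 1 = 15
p-value = P(T ≤ -2.0451) ≈ 0.029
Since p ≈ 0.029 > α = 0.02, fail to reject H0; the evidence is not statistically significant.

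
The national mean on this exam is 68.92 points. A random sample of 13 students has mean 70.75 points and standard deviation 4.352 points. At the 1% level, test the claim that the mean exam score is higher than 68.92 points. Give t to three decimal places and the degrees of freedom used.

H0: μ = 68.92; H1: μ > 68.92 (one-sample t-test, right-tailed).
t = (x̄ − μ₀)/(s/√n) = (70.75 − 68.92)/(4.352/√13) = 1.516
df = n − 1 = 12
p-value = P(T ≥ 1.516) ≈ 0.078
Since p ≈ 0.078 > α = 0.01, fail to reject H0; the data do not provide sufficient evidence against H0.

t = 1.516, df = 12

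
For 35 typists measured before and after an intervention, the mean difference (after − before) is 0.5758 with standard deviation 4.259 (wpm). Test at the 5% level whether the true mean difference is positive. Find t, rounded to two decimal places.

0.80

H0: μ_d = 0; H1: μ_d > 0 (paired t-test on the differences, right-tailed).
t = d̄/(s_d/√n) = 0.5758/(4.259/√35) = 0.80
df = n − 1 = 34
p-value = P(T ≥ 0.80) ≈ 0.215
Since p ≈ 0.215 > α = 0.05, fail to reject H0; the evidence is not statistically significant.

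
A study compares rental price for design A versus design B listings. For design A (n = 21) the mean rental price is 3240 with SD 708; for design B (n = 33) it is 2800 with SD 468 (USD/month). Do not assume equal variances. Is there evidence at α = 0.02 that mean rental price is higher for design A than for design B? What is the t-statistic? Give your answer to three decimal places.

2.519

Let group 1 = design A, group 2 = design B. H0: μ_1 = μ_2; H1: μ_1 > μ_2 (Welch's two-sample t-test, right-tailed).
t = (x̄_1 − x̄_2)/√(s_1²/n_1 + s_2²/n_2) = (3240 − 2800)/√(708²/21 + 468²/33) = 2.519
Welch–Satterthwaite df ≈ 31.16
p-value = P(T ≥ 2.519) ≈ 0.009
Since p ≈ 0.009 < α = 0.02, reject H0; the data support H1.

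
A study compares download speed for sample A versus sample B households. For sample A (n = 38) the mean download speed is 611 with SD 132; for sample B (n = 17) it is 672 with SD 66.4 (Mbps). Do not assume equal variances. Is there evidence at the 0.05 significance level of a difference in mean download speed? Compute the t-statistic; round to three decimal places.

Let group 1 = sample A, group 2 = sample B. H0: μ_1 = μ_2; H1: μ_1 ≠ μ_2 (Welch's two-sample t-test, two-sided).
t = (x̄_1 − x̄_2)/√(s_1²/n_1 + s_2²/n_2) = (611 − 672)/√(132²/38 + 66.4²/17) = -2.277
Welch–Satterthwaite df ≈ 52.13
Two-sided p-value ≈ 0.027
Since p ≈ 0.027 < α = 0.05, reject H0; the evidence is statistically significant.

-2.277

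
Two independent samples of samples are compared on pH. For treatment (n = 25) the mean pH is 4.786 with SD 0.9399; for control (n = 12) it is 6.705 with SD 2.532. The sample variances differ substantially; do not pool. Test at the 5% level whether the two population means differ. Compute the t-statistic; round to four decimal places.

Let group 1 = treatment, group 2 = control. H0: μ_1 = μ_2; H1: μ_1 ≠ μ_2 (Welch's two-sample t-test, two-sided).
t = (x̄_1 − x̄_2)/√(s_1²/n_1 + s_2²/n_2) = (4.786 − 6.705)/√(0.9399²/25 + 2.532²/12) = -2.5427
Welch–Satterthwaite df ≈ 12.48
Two-sided p-value ≈ 0.0252
Since p ≈ 0.0252 < α = 0.05, reject H0; the evidence is statistically significant.

-2.5427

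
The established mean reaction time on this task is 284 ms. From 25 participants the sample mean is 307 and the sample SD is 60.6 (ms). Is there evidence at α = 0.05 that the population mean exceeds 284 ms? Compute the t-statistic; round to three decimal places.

1.898

H0: μ = 284; H1: μ > 284 (one-sample t-test, right-tailed).
t = (x̄ − μ₀)/(s/√n) = (307 − 284)/(60.6/√25) = 1.898
df = n − 1 = 24
p-value = P(T ≥ 1.898) ≈ 0.035
Since p ≈ 0.035 < α = 0.05, reject H0; the evidence is statistically significant.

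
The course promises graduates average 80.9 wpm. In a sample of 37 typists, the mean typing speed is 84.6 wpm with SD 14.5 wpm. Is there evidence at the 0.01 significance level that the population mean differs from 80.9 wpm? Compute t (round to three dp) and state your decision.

t = 1.552; fail to reject H0

H0: μ = 80.9; H1: μ ≠ 80.9 (one-sample t-test, two-sided).
t = (x̄ − μ₀)/(s/√n) = (84.6 − 80.9)/(14.5/√37) = 1.552
df = n − 1 = 36
Two-sided p-value ≈ 0.129
Since p ≈ 0.129 > α = 0.01, fail to reject H0; the data do not provide sufficient evidence against H0.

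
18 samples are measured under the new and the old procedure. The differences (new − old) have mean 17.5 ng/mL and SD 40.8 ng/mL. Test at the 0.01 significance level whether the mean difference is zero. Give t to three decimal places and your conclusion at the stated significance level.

H0: μ_d = 0; H1: μ_d ≠ 0 (paired t-test on the differences, two-sided).
t = d̄/(s_d/√n) = 17.5/(40.8/√18) = 1.820
df = n − 1 = 17
Two-sided p-value ≈ 0.0865
Since p ≈ 0.0865 > α = 0.01, fail to reject H0; the evidence is not statistically significant.

t = 1.820; fail to reject H0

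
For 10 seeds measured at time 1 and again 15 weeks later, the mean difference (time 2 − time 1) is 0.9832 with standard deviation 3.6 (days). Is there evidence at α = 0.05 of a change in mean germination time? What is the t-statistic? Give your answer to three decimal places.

H0: μ_d = 0; H1: μ_d ≠ 0 (paired t-test on the differences, two-sided).
t = d̄/(s_d/√n) = 0.9832/(3.6/√10) = 0.864
df = n − 1 = 9
Two-sided p-value ≈ 0.410
Since p ≈ 0.410 > α = 0.05, fail to reject H0; the evidence is not statistically significant.

0.864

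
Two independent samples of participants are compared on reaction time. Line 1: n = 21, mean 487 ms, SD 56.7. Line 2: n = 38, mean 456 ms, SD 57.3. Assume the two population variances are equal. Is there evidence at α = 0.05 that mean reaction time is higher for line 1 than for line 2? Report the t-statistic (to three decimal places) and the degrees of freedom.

Let group 1 = line 1, group 2 = line 2. H0: μ_1 = μ_2; H1: μ_1 > μ_2 (two-sample pooled-variance t-test, right-tailed).
s_p² = [(21−1)·56.7² + (38−1)·57.3²]/(21+38−2) = 3259.29
t = (487 − 456)/√[3259.29·(1/21 + 1/38)] = 1.997
df = n₁ + n₂ − 2 = 57
p-value = P(T ≥ 1.997) ≈ 0.0253
Since p ≈ 0.0253 < α = 0.05, reject H0; the evidence is statistically significant.

t = 1.997, df = 57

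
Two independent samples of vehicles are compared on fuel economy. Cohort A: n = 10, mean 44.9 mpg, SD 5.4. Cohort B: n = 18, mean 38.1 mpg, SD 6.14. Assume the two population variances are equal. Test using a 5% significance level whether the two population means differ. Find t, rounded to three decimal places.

2.925

Let group 1 = cohort A, group 2 = cohort B. H0: μ_1 = μ_2; H1: μ_1 ≠ μ_2 (two-sample pooled-variance t-test, two-sided).
s_p² = [(10−1)·5.4² + (18−1)·6.14²]/(10+18−2) = 34.7436
t = (44.9 − 38.1)/√[34.7436·(1/10 + 1/18)] = 2.925
df = n₁ + n₂ − 2 = 26
Two-sided p-value ≈ 0.007
Since p ≈ 0.007 < α = 0.05, reject H0; the data support H1.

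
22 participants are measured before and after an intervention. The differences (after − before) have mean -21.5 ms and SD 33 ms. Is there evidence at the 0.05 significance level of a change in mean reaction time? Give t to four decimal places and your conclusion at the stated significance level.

t = -3.0559; reject H0

H0: μ_d = 0; H1: μ_d ≠ 0 (paired t-test on the differences, two-sided).
t = d̄/(s_d/√n) = -21.5/(33/√22) = -3.0559
df = n − 1 = 21
Two-sided p-value ≈ 0.006
Since p ≈ 0.006 < α = 0.05, reject H0; the data support H1.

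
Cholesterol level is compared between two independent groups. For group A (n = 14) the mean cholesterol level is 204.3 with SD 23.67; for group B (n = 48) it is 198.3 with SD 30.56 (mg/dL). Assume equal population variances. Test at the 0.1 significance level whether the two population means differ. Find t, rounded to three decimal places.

0.676

Let group 1 = group A, group 2 = group B. H0: μ_1 = μ_2; H1: μ_1 ≠ μ_2 (two-sample pooled-variance t-test, two-sided).
s_p² = [(14−1)·23.67² + (48−1)·30.56²]/(14+48−2) = 852.957
t = (204.3 − 198.3)/√[852.957·(1/14 + 1/48)] = 0.676
df = n₁ + n₂ − 2 = 60
Two-sided p-value ≈ 0.5014
Since p ≈ 0.5014 > α = 0.1, fail to reject H0; the data do not provide sufficient evidence against H0.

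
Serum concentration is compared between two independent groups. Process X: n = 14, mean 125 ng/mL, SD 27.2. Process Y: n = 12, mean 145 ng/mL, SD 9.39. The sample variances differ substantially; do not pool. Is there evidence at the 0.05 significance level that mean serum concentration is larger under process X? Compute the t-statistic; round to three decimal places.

Let group 1 = process X, group 2 = process Y. H0: μ_1 = μ_2; H1: μ_1 > μ_2 (Welch's two-sample t-test, right-tailed).
t = (x̄_1 − x̄_2)/√(s_1²/n_1 + s_2²/n_2) = (125 − 145)/√(27.2²/14 + 9.39²/12) = -2.578
Welch–Satterthwaite df ≈ 16.49
p-value = P(T ≥ -2.578) ≈ 0.990
Since p ≈ 0.990 > α = 0.05, fail to reject H0; the evidence is not statistically significant.

-2.578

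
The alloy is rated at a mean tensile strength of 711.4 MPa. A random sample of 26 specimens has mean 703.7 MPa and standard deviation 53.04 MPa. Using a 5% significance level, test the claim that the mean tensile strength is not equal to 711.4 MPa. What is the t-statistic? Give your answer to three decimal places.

-0.740

H0: μ = 711.4; H1: μ ≠ 711.4 (one-sample t-test, two-sided).
t = (x̄ − μ₀)/(s/√n) = (703.7 − 711.4)/(53.04/√26) = -0.740
df = n − 1 = 25
Two-sided p-value ≈ 0.466
Since p ≈ 0.466 > α = 0.05, fail to reject H0; the evidence is not statistically significant.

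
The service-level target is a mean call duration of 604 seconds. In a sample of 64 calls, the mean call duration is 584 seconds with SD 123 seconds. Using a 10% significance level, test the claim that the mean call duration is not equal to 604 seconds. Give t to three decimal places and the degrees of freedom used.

H0: μ = 604; H1: μ ≠ 604 (one-sample t-test, two-sided).
t = (x̄ − μ₀)/(s/√n) = (584 − 604)/(123/√64) = -1.301
df = n − 1 = 63
Two-sided p-value ≈ 0.198
Since p ≈ 0.198 > α = 0.1, fail to reject H0; the evidence is not statistically significant.

t = -1.301, df = 63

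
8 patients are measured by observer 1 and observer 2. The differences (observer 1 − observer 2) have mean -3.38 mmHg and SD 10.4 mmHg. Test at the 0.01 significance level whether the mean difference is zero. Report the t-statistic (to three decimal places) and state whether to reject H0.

H0: μ_d = 0; H1: μ_d ≠ 0 (paired t-test on the differences, two-sided).
t = d̄/(s_d/√n) = -3.38/(10.4/√8) = -0.919
df = n − 1 = 7
Two-sided p-value ≈ 0.3885
Since p ≈ 0.3885 > α = 0.01, fail to reject H0; the evidence is not statistically significant.

t = -0.919; fail to reject H0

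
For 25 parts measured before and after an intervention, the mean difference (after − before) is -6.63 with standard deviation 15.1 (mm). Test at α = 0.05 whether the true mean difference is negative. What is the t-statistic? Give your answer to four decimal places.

-2.1954

H0: μ_d = 0; H1: μ_d < 0 (paired t-test on the differences, left-tailed).
t = d̄/(s_d/√n) = -6.63/(15.1/√25) = -2.1954
df = n − 1 = 24
p-value = P(T ≤ -2.1954) ≈ 0.0190
Since p ≈ 0.0190 < α = 0.05, reject H0; the data support H1.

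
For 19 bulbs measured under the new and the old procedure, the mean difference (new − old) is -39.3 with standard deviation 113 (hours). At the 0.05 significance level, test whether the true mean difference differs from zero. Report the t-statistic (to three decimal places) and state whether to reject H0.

t = -1.516; fail to reject H0

H0: μ_d = 0; H1: μ_d ≠ 0 (paired t-test on the differences, two-sided).
t = d̄/(s_d/√n) = -39.3/(113/√19) = -1.516
df = n − 1 = 18
Two-sided p-value ≈ 0.147
Since p ≈ 0.147 > α = 0.05, fail to reject H0; the evidence is not statistically significant.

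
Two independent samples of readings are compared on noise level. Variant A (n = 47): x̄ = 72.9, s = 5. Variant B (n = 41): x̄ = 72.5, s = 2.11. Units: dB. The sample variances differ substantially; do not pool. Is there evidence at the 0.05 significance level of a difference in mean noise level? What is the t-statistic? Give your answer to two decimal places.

0.50

Let group 1 = variant A, group 2 = variant B. H0: μ_1 = μ_2; H1: μ_1 ≠ μ_2 (Welch's two-sample t-test, two-sided).
t = (x̄_1 − x̄_2)/√(s_1²/n_1 + s_2²/n_2) = (72.9 − 72.5)/√(5²/47 + 2.11²/41) = 0.50
Welch–Satterthwaite df ≈ 63.65
Two-sided p-value ≈ 0.619
Since p ≈ 0.619 > α = 0.05, fail to reject H0; the data do not provide sufficient evidence against H0.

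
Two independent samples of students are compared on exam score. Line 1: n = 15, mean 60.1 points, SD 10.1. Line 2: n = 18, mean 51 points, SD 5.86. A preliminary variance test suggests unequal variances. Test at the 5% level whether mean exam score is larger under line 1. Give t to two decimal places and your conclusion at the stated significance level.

t = 3.08; reject H0

Let group 1 = line 1, group 2 = line 2. H0: μ_1 = μ_2; H1: μ_1 > μ_2 (Welch's two-sample t-test, right-tailed).
t = (x̄_1 − x̄_2)/√(s_1²/n_1 + s_2²/n_2) = (60.1 − 51)/√(10.1²/15 + 5.86²/18) = 3.08
Welch–Satterthwaite df ≈ 21.56
p-value = P(T ≥ 3.08) ≈ 0.003
Since p ≈ 0.003 < α = 0.05, reject H0; the data support H1.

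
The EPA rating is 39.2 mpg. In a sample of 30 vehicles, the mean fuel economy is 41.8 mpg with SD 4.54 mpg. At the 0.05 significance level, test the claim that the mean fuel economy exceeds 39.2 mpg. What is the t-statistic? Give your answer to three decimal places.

3.137

H0: μ = 39.2; H1: μ > 39.2 (one-sample t-test, right-tailed).
t = (x̄ − μ₀)/(s/√n) = (41.8 − 39.2)/(4.54/√30) = 3.137
df = n − 1 = 29
p-value = P(T ≥ 3.137) ≈ 0.002
Since p ≈ 0.002 < α = 0.05, reject H0; the evidence is statistically significant.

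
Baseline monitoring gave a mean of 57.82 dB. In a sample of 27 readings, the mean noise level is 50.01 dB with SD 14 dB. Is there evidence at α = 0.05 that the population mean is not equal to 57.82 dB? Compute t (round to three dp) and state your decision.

H0: μ = 57.82; H1: μ ≠ 57.82 (one-sample t-test, two-sided).
t = (x̄ − μ₀)/(s/√n) = (50.01 − 57.82)/(14/√27) = -2.899
df = n − 1 = 26
Two-sided p-value ≈ 0.008
Since p ≈ 0.008 < α = 0.05, reject H0; the evidence is statistically significant.

t = -2.899; reject H0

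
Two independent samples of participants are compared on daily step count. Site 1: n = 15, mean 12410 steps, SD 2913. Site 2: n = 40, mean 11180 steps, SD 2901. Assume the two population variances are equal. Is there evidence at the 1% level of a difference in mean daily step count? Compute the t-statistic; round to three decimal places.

1.399

Let group 1 = site 1, group 2 = site 2. H0: μ_1 = μ_2; H1: μ_1 ≠ μ_2 (two-sample pooled-variance t-test, two-sided).
s_p² = [(15−1)·2913² + (40−1)·2901²]/(15+40−2) = 8434230
t = (12410 − 11180)/√[8434230·(1/15 + 1/40)] = 1.399
df = n₁ + n₂ − 2 = 53
Two-sided p-value ≈ 0.1677
Since p ≈ 0.1677 > α = 0.01, fail to reject H0; the evidence is not statistically significant.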